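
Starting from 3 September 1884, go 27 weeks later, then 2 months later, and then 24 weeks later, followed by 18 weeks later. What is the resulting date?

Advancing 27 weeks (= 189 days) from September 3, 1884:
September has 30 days, so 30 − 3 = 27 days remain after September 3, 1884; 189 − 27 = 162 left.
October 1884 has 31 days: 162 − 31 = 131 left.
November 1884 has 30 days: 131 − 30 = 101 left.
December 1884 has 31 days: 101 − 31 = 70 left.
January 1885 has 31 days: 70 − 31 = 39 left.
February 1885 has 28 days (1885 is not a leap year): 39 − 28 = 11 left.
11 days into March 1885 → March 11, 1885.
Advancing 2 months from March 11, 1885:
month 3 + 2 = 5 → May 1885.
Day 11 is valid in May, giving May 11, 1885.
Advancing 24 weeks (= 168 days) from May 11, 1885:
May has 31 days, so 31 − 11 = 20 days remain after May 11, 1885; 168 − 20 = 148 left.
June 1885 has 30 days: 148 − 30 = 118 left.
July 1885 has 31 days: 118 − 31 = 87 left.
August 1885 has 31 days: 87 − 31 = 56 left.
September 1885 has 30 days: 56 − 30 = 26 left.
26 days into October 1885 → October 26, 1885.
Adding 18 weeks (= 126 days) from October 26, 1885:
October has 31 days, so 31 − 26 = 5 days remain after October 26, 1885; 126 − 5 = 121 left.
November 1885 has 30 days: 121 − 30 = 91 left.
December 1885 has 31 days: 91 − 31 = 60 left.
January 1886 has 31 days: 60 − 31 = 29 left.
February 1886 has 28 days (1886 is not a leap year): 29 − 28 = 1 left.
1 day into March 1886 → March 1, 1886.

March 1, 1886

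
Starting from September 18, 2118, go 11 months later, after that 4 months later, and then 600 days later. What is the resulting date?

August 9, 2121

Adding 11 months from September 18, 2118:
month 9 + 11 = 20, which is month 8 of year 2119 → August 2119.
Day 18 is valid in August, giving August 18, 2119.
Counting forward 4 months from August 18, 2119:
month 8 + 4 = 12 → December 2119.
Day 18 is valid in December, giving December 18, 2119.
Advancing 600 days from December 18, 2119:
December has 31 days, so 31 − 18 = 13 days remain after December 18, 2119; 600 − 13 = 587 left.
January 2120 has 31 days: 587 − 31 = 556 left.
February 2120 has 29 days (2120 is a leap year): 556 − 29 = 527 left.
March 2120 has 31 days: 527 − 31 = 496 left.
April 2120 has 30 days: 496 − 30 = 466 left.
May 2120 has 31 days: 466 − 31 = 435 left.
June 2120 has 30 days: 435 − 30 = 405 left.
July 2120 has 31 days: 405 − 31 = 374 left.
August 2120 has 31 days: 374 − 31 = 343 left.
September 2120 has 30 days: 343 − 30 = 313 left.
October 2120 has 31 days: 313 − 31 = 282 left.
November 2120 has 30 days: 282 − 30 = 252 left.
December 2120 has 31 days: 252 − 31 = 221 left.
January 2121 has 31 days: 221 − 31 = 190 left.
February 2121 has 28 days (2121 is not a leap year): 190 − 28 = 162 left.
March 2121 has 31 days: 162 − 31 = 131 left.
April 2121 has 30 days: 131 − 30 = 101 left.
May 2121 has 31 days: 101 − 31 = 70 left.
June 2121 has 30 days: 70 − 30 = 40 left.
July 2121 has 31 days: 40 − 31 = 9 left.
9 days into August 2121 → August 9, 2121.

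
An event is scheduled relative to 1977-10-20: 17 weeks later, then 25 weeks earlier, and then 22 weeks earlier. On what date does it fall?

Adding 17 weeks (= 119 days) from October 20, 1977:
October has 31 days, so 31 − 20 = 11 days remain after October 20, 1977; 119 − 11 = 108 left.
November 1977 has 30 days: 108 − 30 = 78 left.
December 1977 has 31 days: 78 − 31 = 47 left.
January 1978 has 31 days: 47 − 31 = 16 left.
16 days into February 1978 → February 16, 1978.
Subtracting 25 weeks (= 175 days) from February 16, 1978:
Going back 16 days from February 16, 1978 reaches the end of the previous month; 175 − 16 = 159 left.
January 1978 has 31 days: 159 − 31 = 128 left.
December 1977 has 31 days: 128 − 31 = 97 left.
November 1977 has 30 days: 97 − 30 = 67 left.
October 1977 has 31 days: 67 − 31 = 36 left.
September 1977 has 30 days: 36 − 30 = 6 left.
August 1977 has 31 days; 31 − 6 = 25 → August 25, 1977.
Going back 22 weeks (= 154 days) from August 25, 1977:
Going back 25 days from August 25, 1977 reaches the end of the previous month; 154 − 25 = 129 left.
July 1977 has 31 days: 129 − 31 = 98 left.
June 1977 has 30 days: 98 − 30 = 68 left.
May 1977 has 31 days: 68 − 31 = 37 left.
April 1977 has 30 days: 37 − 30 = 7 left.
March 1977 has 31 days; 31 − 7 = 24 → March 24, 1977.

March 24, 1977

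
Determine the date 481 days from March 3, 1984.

June 27, 1985

Counting forward 481 days from March 3, 1984.
March has 31 days, so 31 − 3 = 28 days remain after March 3, 1984; 481 − 28 = 453 left.
April 1984 has 30 days: 453 − 30 = 423 left.
May 1984 has 31 days: 423 − 31 = 392 left.
June 1984 has 30 days: 392 − 30 = 362 left.
July 1984 has 31 days: 362 − 31 = 331 left.
August 1984 has 31 days: 331 − 31 = 300 left.
September 1984 has 30 days: 300 − 30 = 270 left.
October 1984 has 31 days: 270 − 31 = 239 left.
November 1984 has 30 days: 239 − 30 = 209 left.
December 1984 has 31 days: 209 − 31 = 178 left.
January 1985 has 31 days: 178 − 31 = 147 left.
February 1985 has 28 days (1985 is not a leap year): 147 − 28 = 119 left.
March 1985 has 31 days: 119 − 31 = 88 left.
April 1985 has 30 days: 88 − 30 = 58 left.
May 1985 has 31 days: 58 − 31 = 27 left.
27 days into June 1985 → June 27, 1985.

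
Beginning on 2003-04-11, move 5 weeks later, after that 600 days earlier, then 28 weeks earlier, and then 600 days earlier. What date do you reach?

Adding 5 weeks (= 35 days) from April 11, 2003:
April has 30 days, so 30 − 11 = 19 days remain after April 11, 2003; 35 − 19 = 16 left.
16 days into May 2003 → May 16, 2003.
Subtracting 600 days from May 16, 2003:
Going back 16 days from May 16, 2003 reaches the end of the previous month; 600 − 16 = 584 left.
April 2003 has 30 days: 584 − 30 = 554 left.
March 2003 has 31 days: 554 − 31 = 523 left.
February 2003 has 28 days (2003 is not a leap year): 523 − 28 = 495 left.
January 2003 has 31 days: 495 − 31 = 464 left.
December 2002 has 31 days: 464 − 31 = 433 left.
November 2002 has 30 days: 433 − 30 = 403 left.
October 2002 has 31 days: 403 − 31 = 372 left.
September 2002 has 30 days: 372 − 30 = 342 left.
August 2002 has 31 days: 342 − 31 = 311 left.
July 2002 has 31 days: 311 − 31 = 280 left.
June 2002 has 30 days: 280 − 30 = 250 left.
May 2002 has 31 days: 250 − 31 = 219 left.
April 2002 has 30 days: 219 − 30 = 189 left.
March 2002 has 31 days: 189 − 31 = 158 left.
February 2002 has 28 days (2002 is not a leap year): 158 − 28 = 130 left.
January 2002 has 31 days: 130 − 31 = 99 left.
December 2001 has 31 days: 99 − 31 = 68 left.
November 2001 has 30 days: 68 − 30 = 38 left.
October 2001 has 31 days: 38 − 31 = 7 left.
September 2001 has 30 days; 30 − 7 = 23 → September 23, 2001.
Counting back 28 weeks (= 196 days) from September 23, 2001:
Going back 23 days from September 23, 2001 reaches the end of the previous month; 196 − 23 = 173 left.
August 2001 has 31 days: 173 − 31 = 142 left.
July 2001 has 31 days: 142 − 31 = 111 left.
June 2001 has 30 days: 111 − 30 = 81 left.
May 2001 has 31 days: 81 − 31 = 50 left.
April 2001 has 30 days: 50 − 30 = 20 left.
March 2001 has 31 days; 31 − 20 = 11 → March 11, 2001.
Subtracting 600 days from March 11, 2001:
Going back 11 days from March 11, 2001 reaches the end of the previous month; 600 − 11 = 589 left.
February 2001 has 28 days (2001 is not a leap year): 589 − 28 = 561 left.
January 2001 has 31 days: 561 − 31 = 530 left.
December 2000 has 31 days: 530 − 31 = 499 left.
November 2000 has 30 days: 499 − 30 = 469 left.
October 2000 has 31 days: 469 − 31 = 438 left.
September 2000 has 30 days: 438 − 30 = 408 left.
August 2000 has 31 days: 408 − 31 = 377 left.
July 2000 has 31 days: 377 − 31 = 346 left.
June 2000 has 30 days: 346 − 30 = 316 left.
May 2000 has 31 days: 316 − 31 = 285 left.
April 2000 has 30 days: 285 − 30 = 255 left.
March 2000 has 31 days: 255 − 31 = 224 left.
February 2000 has 29 days (2000 is a leap year (divisible by 400)): 224 − 29 = 195 left.
January 2000 has 31 days: 195 − 31 = 164 left.
December 1999 has 31 days: 164 − 31 = 133 left.
November 1999 has 30 days: 133 − 30 = 103 left.
October 1999 has 31 days: 103 − 31 = 72 left.
September 1999 has 30 days: 72 − 30 = 42 left.
August 1999 has 31 days: 42 − 31 = 11 left.
July 1999 has 31 days; 31 − 11 = 20 → July 20, 1999.

July 20, 1999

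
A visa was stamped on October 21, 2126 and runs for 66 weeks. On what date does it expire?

January 26, 2128

Advancing 66 weeks = 462 days from October 21, 2126.
October has 31 days, so 31 − 21 = 10 days remain after October 21, 2126; 462 − 10 = 452 left.
November 2126 has 30 days: 452 − 30 = 422 left.
December 2126 has 31 days: 422 − 31 = 391 left.
January 2127 has 31 days: 391 − 31 = 360 left.
February 2127 has 28 days (2127 is not a leap year): 360 − 28 = 332 left.
March 2127 has 31 days: 332 − 31 = 301 left.
April 2127 has 30 days: 301 − 30 = 271 left.
May 2127 has 31 days: 271 − 31 = 240 left.
June 2127 has 30 days: 240 − 30 = 210 left.
July 2127 has 31 days: 210 − 31 = 179 left.
August 2127 has 31 days: 179 − 31 = 148 left.
September 2127 has 30 days: 148 − 30 = 118 left.
October 2127 has 31 days: 118 − 31 = 87 left.
November 2127 has 30 days: 87 − 30 = 57 left.
December 2127 has 31 days: 57 − 31 = 26 left.
26 days into January 2128 → January 26, 2128.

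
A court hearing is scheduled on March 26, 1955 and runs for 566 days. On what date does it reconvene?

October 12, 1956

Counting forward 566 days from March 26, 1955.
March has 31 days, so 31 − 26 = 5 days remain after March 26, 1955; 566 − 5 = 561 left.
April 1955 has 30 days: 561 − 30 = 531 left.
May 1955 has 31 days: 531 − 31 = 500 left.
June 1955 has 30 days: 500 − 30 = 470 left.
July 1955 has 31 days: 470 − 31 = 439 left.
August 1955 has 31 days: 439 − 31 = 408 left.
September 1955 has 30 days: 408 − 30 = 378 left.
October 1955 has 31 days: 378 − 31 = 347 left.
November 1955 has 30 days: 347 − 30 = 317 left.
December 1955 has 31 days: 317 − 31 = 286 left.
January 1956 has 31 days: 286 − 31 = 255 left.
February 1956 has 29 days (1956 is a leap year): 255 − 29 = 226 left.
March 1956 has 31 days: 226 − 31 = 195 left.
April 1956 has 30 days: 195 − 30 = 165 left.
May 1956 has 31 days: 165 − 31 = 134 left.
June 1956 has 30 days: 134 − 30 = 104 left.
July 1956 has 31 days: 104 − 31 = 73 left.
August 1956 has 31 days: 73 − 31 = 42 left.
September 1956 has 30 days: 42 − 30 = 12 left.
12 days into October 1956 → October 12, 1956.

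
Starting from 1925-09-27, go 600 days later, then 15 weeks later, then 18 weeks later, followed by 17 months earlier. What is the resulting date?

August 6, 1926

Advancing 600 days from September 27, 1925:
September has 30 days, so 30 − 27 = 3 days remain after September 27, 1925; 600 − 3 = 597 left.
October 1925 has 31 days: 597 − 31 = 566 left.
November 1925 has 30 days: 566 − 30 = 536 left.
December 1925 has 31 days: 536 − 31 = 505 left.
January 1926 has 31 days: 505 − 31 = 474 left.
February 1926 has 28 days (1926 is not a leap year): 474 − 28 = 446 left.
March 1926 has 31 days: 446 − 31 = 415 left.
April 1926 has 30 days: 415 − 30 = 385 left.
May 1926 has 31 days: 385 − 31 = 354 left.
June 1926 has 30 days: 354 − 30 = 324 left.
July 1926 has 31 days: 324 − 31 = 293 left.
August 1926 has 31 days: 293 − 31 = 262 left.
September 1926 has 30 days: 262 − 30 = 232 left.
October 1926 has 31 days: 232 − 31 = 201 left.
November 1926 has 30 days: 201 − 30 = 171 left.
December 1926 has 31 days: 171 − 31 = 140 left.
January 1927 has 31 days: 140 − 31 = 109 left.
February 1927 has 28 days (1927 is not a leap year): 109 − 28 = 81 left.
March 1927 has 31 days: 81 − 31 = 50 left.
April 1927 has 30 days: 50 − 30 = 20 left.
20 days into May 1927 → May 20, 1927.
Adding 15 weeks (= 105 days) from May 20, 1927:
May has 31 days, so 31 − 20 = 11 days remain after May 20, 1927; 105 − 11 = 94 left.
June 1927 has 30 days: 94 − 30 = 64 left.
July 1927 has 31 days: 64 − 31 = 33 left.
August 1927 has 31 days: 33 − 31 = 2 left.
2 days into September 1927 → September 2, 1927.
Adding 18 weeks (= 126 days) from September 2, 1927:
September has 30 days, so 30 − 2 = 28 days remain after September 2, 1927; 126 − 28 = 98 left.
October 1927 has 31 days: 98 − 31 = 67 left.
November 1927 has 30 days: 67 − 30 = 37 left.
December 1927 has 31 days: 37 − 31 = 6 left.
6 days into January 1928 → January 6, 1928.
Subtracting 17 months from January 6, 1928:
month 1 − 17 = -16, which is month 8 of year 1926 → August 1926.
Day 6 is valid in August, giving August 6, 1926.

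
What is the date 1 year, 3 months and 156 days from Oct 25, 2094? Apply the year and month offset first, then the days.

Counting forward 1 year, 3 months and 156 days from October 25, 2094: first the month/year part, then the days.
+1 year → 2095; month 10 + 3 = 13, which is month 1 of year 2096 → January 2096.
Day 25 is valid in January, giving January 25, 2096.
Now add 156 days from January 25, 2096.
January has 31 days, so 31 − 25 = 6 days remain after January 25, 2096; 156 − 6 = 150 left.
February 2096 has 29 days (2096 is a leap year): 150 − 29 = 121 left.
March 2096 has 31 days: 121 − 31 = 90 left.
April 2096 has 30 days: 90 − 30 = 60 left.
May 2096 has 31 days: 60 − 31 = 29 left.
29 days into June 2096 → June 29, 2096.

June 29, 2096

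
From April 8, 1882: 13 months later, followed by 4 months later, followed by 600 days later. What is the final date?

Advancing 13 months from April 8, 1882:
month 4 + 13 = 17, which is month 5 of year 1883 → May 1883.
Day 8 is valid in May, giving May 8, 1883.
Adding 4 months from May 8, 1883:
month 5 + 4 = 9 → September 1883.
Day 8 is valid in September, giving September 8, 1883.
Adding 600 days from September 8, 1883:
September has 30 days, so 30 − 8 = 22 days remain after September 8, 1883; 600 − 22 = 578 left.
October 1883 has 31 days: 578 − 31 = 547 left.
November 1883 has 30 days: 547 − 30 = 517 left.
December 1883 has 31 days: 517 − 31 = 486 left.
January 1884 has 31 days: 486 − 31 = 455 left.
February 1884 has 29 days (1884 is a leap year): 455 − 29 = 426 left.
March 1884 has 31 days: 426 − 31 = 395 left.
April 1884 has 30 days: 395 − 30 = 365 left.
May 1884 has 31 days: 365 − 31 = 334 left.
June 1884 has 30 days: 334 − 30 = 304 left.
July 1884 has 31 days: 304 − 31 = 273 left.
August 1884 has 31 days: 273 − 31 = 242 left.
September 1884 has 30 days: 242 − 30 = 212 left.
October 1884 has 31 days: 212 − 31 = 181 left.
November 1884 has 30 days: 181 − 30 = 151 left.
December 1884 has 31 days: 151 − 31 = 120 left.
January 1885 has 31 days: 120 − 31 = 89 left.
February 1885 has 28 days (1885 is not a leap year): 89 − 28 = 61 left.
March 1885 has 31 days: 61 − 31 = 30 left.
30 days into April 1885 → April 30, 1885.

April 30, 1885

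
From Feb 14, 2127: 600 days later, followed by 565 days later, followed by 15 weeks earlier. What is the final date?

January 9, 2130

Adding 600 days from February 14, 2127:
February has 28 days, so 28 − 14 = 14 days remain after February 14, 2127; 600 − 14 = 586 left.
March 2127 has 31 days: 586 − 31 = 555 left.
April 2127 has 30 days: 555 − 30 = 525 left.
May 2127 has 31 days: 525 − 31 = 494 left.
June 2127 has 30 days: 494 − 30 = 464 left.
July 2127 has 31 days: 464 − 31 = 433 left.
August 2127 has 31 days: 433 − 31 = 402 left.
September 2127 has 30 days: 402 − 30 = 372 left.
October 2127 has 31 days: 372 − 31 = 341 left.
November 2127 has 30 days: 341 − 30 = 311 left.
December 2127 has 31 days: 311 − 31 = 280 left.
January 2128 has 31 days: 280 − 31 = 249 left.
February 2128 has 29 days (2128 is a leap year): 249 − 29 = 220 left.
March 2128 has 31 days: 220 − 31 = 189 left.
April 2128 has 30 days: 189 − 30 = 159 left.
May 2128 has 31 days: 159 − 31 = 128 left.
June 2128 has 30 days: 128 − 30 = 98 left.
July 2128 has 31 days: 98 − 31 = 67 left.
August 2128 has 31 days: 67 − 31 = 36 left.
September 2128 has 30 days: 36 − 30 = 6 left.
6 days into October 2128 → October 6, 2128.
Advancing 565 days from October 6, 2128:
October has 31 days, so 31 − 6 = 25 days remain after October 6, 2128; 565 − 25 = 540 left.
November 2128 has 30 days: 540 − 30 = 510 left.
December 2128 has 31 days: 510 − 31 = 479 left.
January 2129 has 31 days: 479 − 31 = 448 left.
February 2129 has 28 days (2129 is not a leap year): 448 − 28 = 420 left.
March 2129 has 31 days: 420 − 31 = 389 left.
April 2129 has 30 days: 389 − 30 = 359 left.
May 2129 has 31 days: 359 − 31 = 328 left.
June 2129 has 30 days: 328 − 30 = 298 left.
July 2129 has 31 days: 298 − 31 = 267 left.
August 2129 has 31 days: 267 − 31 = 236 left.
September 2129 has 30 days: 236 − 30 = 206 left.
October 2129 has 31 days: 206 − 31 = 175 left.
November 2129 has 30 days: 175 − 30 = 145 left.
December 2129 has 31 days: 145 − 31 = 114 left.
January 2130 has 31 days: 114 − 31 = 83 left.
February 2130 has 28 days (2130 is not a leap year): 83 − 28 = 55 left.
March 2130 has 31 days: 55 − 31 = 24 left.
24 days into April 2130 → April 24, 2130.
Going back 15 weeks (= 105 days) from April 24, 2130:
Going back 24 days from April 24, 2130 reaches the end of the previous month; 105 − 24 = 81 left.
March 2130 has 31 days: 81 − 31 = 50 left.
February 2130 has 28 days (2130 is not a leap year): 50 − 28 = 22 left.
January 2130 has 31 days; 31 − 22 = 9 → January 9, 2130.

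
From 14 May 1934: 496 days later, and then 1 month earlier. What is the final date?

August 22, 1935

Counting forward 496 days from May 14, 1934:
May has 31 days, so 31 − 14 = 17 days remain after May 14, 1934; 496 − 17 = 479 left.
June 1934 has 30 days: 479 − 30 = 449 left.
July 1934 has 31 days: 449 − 31 = 418 left.
August 1934 has 31 days: 418 − 31 = 387 left.
September 1934 has 30 days: 387 − 30 = 357 left.
October 1934 has 31 days: 357 − 31 = 326 left.
November 1934 has 30 days: 326 − 30 = 296 left.
December 1934 has 31 days: 296 − 31 = 265 left.
January 1935 has 31 days: 265 − 31 = 234 left.
February 1935 has 28 days (1935 is not a leap year): 234 − 28 = 206 left.
March 1935 has 31 days: 206 − 31 = 175 left.
April 1935 has 30 days: 175 − 30 = 145 left.
May 1935 has 31 days: 145 − 31 = 114 left.
June 1935 has 30 days: 114 − 30 = 84 left.
July 1935 has 31 days: 84 − 31 = 53 left.
August 1935 has 31 days: 53 − 31 = 22 left.
22 days into September 1935 → September 22, 1935.
Subtracting 1 month from September 22, 1935:
month 9 − 1 = 8 → August 1935.
Day 22 is valid in August, giving August 22, 1935.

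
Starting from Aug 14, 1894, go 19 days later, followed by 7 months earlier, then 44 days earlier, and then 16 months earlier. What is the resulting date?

August 20, 1892

Adding 19 days from August 14, 1894:
August has 31 days, so 31 − 14 = 17 days remain after August 14, 1894; 19 − 17 = 2 left.
2 days into September 1894 → September 2, 1894.
Counting back 7 months from September 2, 1894:
month 9 − 7 = 2 → February 1894.
Day 2 is valid in February, giving February 2, 1894.
Subtracting 44 days from February 2, 1894:
Going back 2 days from February 2, 1894 reaches the end of the previous month; 44 − 2 = 42 left.
January 1894 has 31 days: 42 − 31 = 11 left.
December 1893 has 31 days; 31 − 11 = 20 → December 20, 1893.
Subtracting 16 months from December 20, 1893:
month 12 − 16 = -4, which is month 8 of year 1892 → August 1892.
Day 20 is valid in August, giving August 20, 1892.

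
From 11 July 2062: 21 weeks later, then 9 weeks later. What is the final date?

February 6, 2063

Counting forward 21 weeks (= 147 days) from July 11, 2062:
July has 31 days, so 31 − 11 = 20 days remain after July 11, 2062; 147 − 20 = 127 left.
August 2062 has 31 days: 127 − 31 = 96 left.
September 2062 has 30 days: 96 − 30 = 66 left.
October 2062 has 31 days: 66 − 31 = 35 left.
November 2062 has 30 days: 35 − 30 = 5 left.
5 days into December 2062 → December 5, 2062.
Advancing 9 weeks (= 63 days) from December 5, 2062:
December has 31 days, so 31 − 5 = 26 days remain after December 5, 2062; 63 − 26 = 37 left.
January 2063 has 31 days: 37 − 31 = 6 left.
6 days into February 2063 → February 6, 2063.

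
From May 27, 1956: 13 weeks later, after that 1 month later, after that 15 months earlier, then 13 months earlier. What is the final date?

May 26, 1954

Advancing 13 weeks (= 91 days) from May 27, 1956:
May has 31 days, so 31 − 27 = 4 days remain after May 27, 1956; 91 − 4 = 87 left.
June 1956 has 30 days: 87 − 30 = 57 left.
July 1956 has 31 days: 57 − 31 = 26 left.
26 days into August 1956 → August 26, 1956.
Adding 1 month from August 26, 1956:
month 8 + 1 = 9 → September 1956.
Day 26 is valid in September, giving September 26, 1956.
Counting back 15 months from September 26, 1956:
month 9 − 15 = -6, which is month 6 of year 1955 → June 1955.
Day 26 is valid in June, giving June 26, 1955.
Going back 13 months from June 26, 1955:
month 6 − 13 = -7, which is month 5 of year 1954 → May 1954.
Day 26 is valid in May, giving May 26, 1954.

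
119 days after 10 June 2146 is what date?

October 7, 2146

Advancing 119 days from June 10, 2146.
June has 30 days, so 30 − 10 = 20 days remain after June 10, 2146; 119 − 20 = 99 left.
July 2146 has 31 days: 99 − 31 = 68 left.
August 2146 has 31 days: 68 − 31 = 37 left.
September 2146 has 30 days: 37 − 30 = 7 left.
7 days into October 2146 → October 7, 2146.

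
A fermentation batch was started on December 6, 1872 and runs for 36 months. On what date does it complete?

Counting forward 36 months from December 6, 1872.
month 12 + 36 = 48, which is month 12 of year 1875 → December 1875.
Day 6 is valid in December, giving December 6, 1875.

December 6, 1875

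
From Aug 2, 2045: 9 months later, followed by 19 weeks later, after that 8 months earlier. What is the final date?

Adding 9 months from August 2, 2045:
month 8 + 9 = 17, which is month 5 of year 2046 → May 2046.
Day 2 is valid in May, giving May 2, 2046.
Advancing 19 weeks (= 133 days) from May 2, 2046:
May has 31 days, so 31 − 2 = 29 days remain after May 2, 2046; 133 − 29 = 104 left.
June 2046 has 30 days: 104 − 30 = 74 left.
July 2046 has 31 days: 74 − 31 = 43 left.
August 2046 has 31 days: 43 − 31 = 12 left.
12 days into September 2046 → September 12, 2046.
Going back 8 months from September 12, 2046:
month 9 − 8 = 1 → January 2046.
Day 12 is valid in January, giving January 12, 2046.

January 12, 2046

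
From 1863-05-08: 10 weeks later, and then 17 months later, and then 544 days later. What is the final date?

Advancing 10 weeks (= 70 days) from May 8, 1863:
May has 31 days, so 31 − 8 = 23 days remain after May 8, 1863; 70 − 23 = 47 left.
June 1863 has 30 days: 47 − 30 = 17 left.
17 days into July 1863 → July 17, 1863.
Adding 17 months from July 17, 1863:
month 7 + 17 = 24, which is month 12 of year 1864 → December 1864.
Day 17 is valid in December, giving December 17, 1864.
Adding 544 days from December 17, 1864:
December has 31 days, so 31 − 17 = 14 days remain after December 17, 1864; 544 − 14 = 530 left.
January 1865 has 31 days: 530 − 31 = 499 left.
February 1865 has 28 days (1865 is not a leap year): 499 − 28 = 471 left.
March 1865 has 31 days: 471 − 31 = 440 left.
April 1865 has 30 days: 440 − 30 = 410 left.
May 1865 has 31 days: 410 − 31 = 379 left.
June 1865 has 30 days: 379 − 30 = 349 left.
July 1865 has 31 days: 349 − 31 = 318 left.
August 1865 has 31 days: 318 − 31 = 287 left.
September 1865 has 30 days: 287 − 30 = 257 left.
October 1865 has 31 days: 257 − 31 = 226 left.
November 1865 has 30 days: 226 − 30 = 196 left.
December 1865 has 31 days: 196 − 31 = 165 left.
January 1866 has 31 days: 165 − 31 = 134 left.
February 1866 has 28 days (1866 is not a leap year): 134 − 28 = 106 left.
March 1866 has 31 days: 106 − 31 = 75 left.
April 1866 has 30 days: 75 − 30 = 45 left.
May 1866 has 31 days: 45 − 31 = 14 left.
14 days into June 1866 → June 14, 1866.

June 14, 1866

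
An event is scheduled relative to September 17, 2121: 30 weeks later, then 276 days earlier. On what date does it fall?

July 13, 2121

Advancing 30 weeks (= 210 days) from September 17, 2121:
September has 30 days, so 30 − 17 = 13 days remain after September 17, 2121; 210 − 13 = 197 left.
October 2121 has 31 days: 197 − 31 = 166 left.
November 2121 has 30 days: 166 − 30 = 136 left.
December 2121 has 31 days: 136 − 31 = 105 left.
January 2122 has 31 days: 105 − 31 = 74 left.
February 2122 has 28 days (2122 is not a leap year): 74 − 28 = 46 left.
March 2122 has 31 days: 46 − 31 = 15 left.
15 days into April 2122 → April 15, 2122.
Subtracting 276 days from April 15, 2122:
Going back 15 days from April 15, 2122 reaches the end of the previous month; 276 − 15 = 261 left.
March 2122 has 31 days: 261 − 31 = 230 left.
February 2122 has 28 days (2122 is not a leap year): 230 − 28 = 202 left.
January 2122 has 31 days: 202 − 31 = 171 left.
December 2121 has 31 days: 171 − 31 = 140 left.
November 2121 has 30 days: 140 − 30 = 110 left.
October 2121 has 31 days: 110 − 31 = 79 left.
September 2121 has 30 days: 79 − 30 = 49 left.
August 2121 has 31 days: 49 − 31 = 18 left.
July 2121 has 31 days; 31 − 18 = 13 → July 13, 2121.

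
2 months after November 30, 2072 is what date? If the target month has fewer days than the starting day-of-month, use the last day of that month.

January 30, 2073

Advancing 2 months from November 30, 2072.
month 11 + 2 = 13, which is month 1 of year 2073 → January 2073.
Day 30 is valid in January, giving January 30, 2073.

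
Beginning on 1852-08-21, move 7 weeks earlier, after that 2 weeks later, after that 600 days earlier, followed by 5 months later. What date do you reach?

April 25, 1851

Going back 7 weeks (= 49 days) from August 21, 1852:
Going back 21 days from August 21, 1852 reaches the end of the previous month; 49 − 21 = 28 left.
July 1852 has 31 days; 31 − 28 = 3 → July 3, 1852.
Advancing 2 weeks (= 14 days) from July 3, 1852:
July has 31 days; 3 + 14 = 17, still in July.
Subtracting 600 days from July 17, 1852:
Going back 17 days from July 17, 1852 reaches the end of the previous month; 600 − 17 = 583 left.
June 1852 has 30 days: 583 − 30 = 553 left.
May 1852 has 31 days: 553 − 31 = 522 left.
April 1852 has 30 days: 522 − 30 = 492 left.
March 1852 has 31 days: 492 − 31 = 461 left.
February 1852 has 29 days (1852 is a leap year): 461 − 29 = 432 left.
January 1852 has 31 days: 432 − 31 = 401 left.
December 1851 has 31 days: 401 − 31 = 370 left.
November 1851 has 30 days: 370 − 30 = 340 left.
October 1851 has 31 days: 340 − 31 = 309 left.
September 1851 has 30 days: 309 − 30 = 279 left.
August 1851 has 31 days: 279 − 31 = 248 left.
July 1851 has 31 days: 248 − 31 = 217 left.
June 1851 has 30 days: 217 − 30 = 187 left.
May 1851 has 31 days: 187 − 31 = 156 left.
April 1851 has 30 days: 156 − 30 = 126 left.
March 1851 has 31 days: 126 − 31 = 95 left.
February 1851 has 28 days (1851 is not a leap year): 95 − 28 = 67 left.
January 1851 has 31 days: 67 − 31 = 36 left.
December 1850 has 31 days: 36 − 31 = 5 left.
November 1850 has 30 days; 30 − 5 = 25 → November 25, 1850.
Advancing 5 months from November 25, 1850:
month 11 + 5 = 16, which is month 4 of year 1851 → April 1851.
Day 25 is valid in April, giving April 25, 1851.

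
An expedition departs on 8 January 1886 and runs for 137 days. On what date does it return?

Counting forward 137 days from January 8, 1886.
January has 31 days, so 31 − 8 = 23 days remain after January 8, 1886; 137 − 23 = 114 left.
February 1886 has 28 days (1886 is not a leap year): 114 − 28 = 86 left.
March 1886 has 31 days: 86 − 31 = 55 left.
April 1886 has 30 days: 55 − 30 = 25 left.
25 days into May 1886 → May 25, 1886.

May 25, 1886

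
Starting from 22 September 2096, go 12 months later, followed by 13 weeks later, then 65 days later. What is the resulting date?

Counting forward 12 months from September 22, 2096:
month 9 + 12 = 21, which is month 9 of year 2097 → September 2097.
Day 22 is valid in September, giving September 22, 2097.
Counting forward 13 weeks (= 91 days) from September 22, 2097:
September has 30 days, so 30 − 22 = 8 days remain after September 22, 2097; 91 − 8 = 83 left.
October 2097 has 31 days: 83 − 31 = 52 left.
November 2097 has 30 days: 52 − 30 = 22 left.
22 days into December 2097 → December 22, 2097.
Counting forward 65 days from December 22, 2097:
December has 31 days, so 31 − 22 = 9 days remain after December 22, 2097; 65 − 9 = 56 left.
January 2098 has 31 days: 56 − 31 = 25 left.
25 days into February 2098 → February 25, 2098.

February 25, 2098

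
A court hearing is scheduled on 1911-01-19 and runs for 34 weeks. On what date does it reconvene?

September 14, 1911

Adding 34 weeks = 238 days from January 19, 1911.
January has 31 days, so 31 − 19 = 12 days remain after January 19, 1911; 238 − 12 = 226 left.
February 1911 has 28 days (1911 is not a leap year): 226 − 28 = 198 left.
March 1911 has 31 days: 198 − 31 = 167 left.
April 1911 has 30 days: 167 − 30 = 137 left.
May 1911 has 31 days: 137 − 31 = 106 left.
June 1911 has 30 days: 106 − 30 = 76 left.
July 1911 has 31 days: 76 − 31 = 45 left.
August 1911 has 31 days: 45 − 31 = 14 left.
14 days into September 1911 → September 14, 1911.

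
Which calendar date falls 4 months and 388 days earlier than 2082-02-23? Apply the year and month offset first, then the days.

Going back 4 months and 388 days from February 23, 2082: first the month/year part, then the days.
month 2 − 4 = -2, which is month 10 of year 2081 → October 2081.
Day 23 is valid in October, giving October 23, 2081.
Now subtract 388 days from October 23, 2081.
Going back 23 days from October 23, 2081 reaches the end of the previous month; 388 − 23 = 365 left.
September 2081 has 30 days: 365 − 30 = 335 left.
August 2081 has 31 days: 335 − 31 = 304 left.
July 2081 has 31 days: 304 − 31 = 273 left.
June 2081 has 30 days: 273 − 30 = 243 left.
May 2081 has 31 days: 243 − 31 = 212 left.
April 2081 has 30 days: 212 − 30 = 182 left.
March 2081 has 31 days: 182 − 31 = 151 left.
February 2081 has 28 days (2081 is not a leap year): 151 − 28 = 123 left.
January 2081 has 31 days: 123 − 31 = 92 left.
December 2080 has 31 days: 92 − 31 = 61 left.
November 2080 has 30 days: 61 − 30 = 31 left.
October 2080 has 31 days: 31 − 31 = 0 left.
September 2080 has 30 days; 30 − 0 = 30 → September 30, 2080.

September 30, 2080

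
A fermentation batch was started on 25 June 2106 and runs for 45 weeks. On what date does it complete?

May 6, 2107

Advancing 45 weeks = 315 days from June 25, 2106.
June has 30 days, so 30 − 25 = 5 days remain after June 25, 2106; 315 − 5 = 310 left.
July 2106 has 31 days: 310 − 31 = 279 left.
August 2106 has 31 days: 279 − 31 = 248 left.
September 2106 has 30 days: 248 − 30 = 218 left.
October 2106 has 31 days: 218 − 31 = 187 left.
November 2106 has 30 days: 187 − 30 = 157 left.
December 2106 has 31 days: 157 − 31 = 126 left.
January 2107 has 31 days: 126 − 31 = 95 left.
February 2107 has 28 days (2107 is not a leap year): 95 − 28 = 67 left.
March 2107 has 31 days: 67 − 31 = 36 left.
April 2107 has 30 days: 36 − 30 = 6 left.
6 days into May 2107 → May 6, 2107.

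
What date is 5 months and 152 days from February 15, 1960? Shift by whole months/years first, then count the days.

December 14, 1960

Counting forward 5 months and 152 days from February 15, 1960: first the month/year part, then the days.
month 2 + 5 = 7 → July 1960.
Day 15 is valid in July, giving July 15, 1960.
Now add 152 days from July 15, 1960.
July has 31 days, so 31 − 15 = 16 days remain after July 15, 1960; 152 − 16 = 136 left.
August 1960 has 31 days: 136 − 31 = 105 left.
September 1960 has 30 days: 105 − 30 = 75 left.
October 1960 has 31 days: 75 − 31 = 44 left.
November 1960 has 30 days: 44 − 30 = 14 left.
14 days into December 1960 → December 14, 1960.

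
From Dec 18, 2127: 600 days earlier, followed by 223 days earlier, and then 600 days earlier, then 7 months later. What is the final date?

August 25, 2124

Going back 600 days from December 18, 2127:
Going back 18 days from December 18, 2127 reaches the end of the previous month; 600 − 18 = 582 left.
November 2127 has 30 days: 582 − 30 = 552 left.
October 2127 has 31 days: 552 − 31 = 521 left.
September 2127 has 30 days: 521 − 30 = 491 left.
August 2127 has 31 days: 491 − 31 = 460 left.
July 2127 has 31 days: 460 − 31 = 429 left.
June 2127 has 30 days: 429 − 30 = 399 left.
May 2127 has 31 days: 399 − 31 = 368 left.
April 2127 has 30 days: 368 − 30 = 338 left.
March 2127 has 31 days: 338 − 31 = 307 left.
February 2127 has 28 days (2127 is not a leap year): 307 − 28 = 279 left.
January 2127 has 31 days: 279 − 31 = 248 left.
December 2126 has 31 days: 248 − 31 = 217 left.
November 2126 has 30 days: 217 − 30 = 187 left.
October 2126 has 31 days: 187 − 31 = 156 left.
September 2126 has 30 days: 156 − 30 = 126 left.
August 2126 has 31 days: 126 − 31 = 95 left.
July 2126 has 31 days: 95 − 31 = 64 left.
June 2126 has 30 days: 64 − 30 = 34 left.
May 2126 has 31 days: 34 − 31 = 3 left.
April 2126 has 30 days; 30 − 3 = 27 → April 27, 2126.
Going back 223 days from April 27, 2126:
Going back 27 days from April 27, 2126 reaches the end of the previous month; 223 − 27 = 196 left.
March 2126 has 31 days: 196 − 31 = 165 left.
February 2126 has 28 days (2126 is not a leap year): 165 − 28 = 137 left.
January 2126 has 31 days: 137 − 31 = 106 left.
December 2125 has 31 days: 106 − 31 = 75 left.
November 2125 has 30 days: 75 − 30 = 45 left.
October 2125 has 31 days: 45 − 31 = 14 left.
September 2125 has 30 days; 30 − 14 = 16 → September 16, 2125.
Counting back 600 days from September 16, 2125:
Going back 16 days from September 16, 2125 reaches the end of the previous month; 600 − 16 = 584 left.
August 2125 has 31 days: 584 − 31 = 553 left.
July 2125 has 31 days: 553 − 31 = 522 left.
June 2125 has 30 days: 522 − 30 = 492 left.
May 2125 has 31 days: 492 − 31 = 461 left.
April 2125 has 30 days: 461 − 30 = 431 left.
March 2125 has 31 days: 431 − 31 = 400 left.
February 2125 has 28 days (2125 is not a leap year): 400 − 28 = 372 left.
January 2125 has 31 days: 372 − 31 = 341 left.
December 2124 has 31 days: 341 − 31 = 310 left.
November 2124 has 30 days: 310 − 30 = 280 left.
October 2124 has 31 days: 280 − 31 = 249 left.
September 2124 has 30 days: 249 − 30 = 219 left.
August 2124 has 31 days: 219 − 31 = 188 left.
July 2124 has 31 days: 188 − 31 = 157 left.
June 2124 has 30 days: 157 − 30 = 127 left.
May 2124 has 31 days: 127 − 31 = 96 left.
April 2124 has 30 days: 96 − 30 = 66 left.
March 2124 has 31 days: 66 − 31 = 35 left.
February 2124 has 29 days (2124 is a leap year): 35 − 29 = 6 left.
January 2124 has 31 days; 31 − 6 = 25 → January 25, 2124.
Counting forward 7 months from January 25, 2124:
month 1 + 7 = 8 → August 2124.
Day 25 is valid in August, giving August 25, 2124.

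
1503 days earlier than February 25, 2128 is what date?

Going back 1503 days from February 25, 2128.
Going back 25 days from February 25, 2128 reaches the end of the previous month; 1503 − 25 = 1478 left.
January 2128 has 31 days: 1478 − 31 = 1447 left.
December 2127 has 31 days: 1447 − 31 = 1416 left.
November 2127 has 30 days: 1416 − 30 = 1386 left.
October 2127 has 31 days: 1386 − 31 = 1355 left.
September 2127 has 30 days: 1355 − 30 = 1325 left.
August 2127 has 31 days: 1325 − 31 = 1294 left.
July 2127 has 31 days: 1294 − 31 = 1263 left.
June 2127 has 30 days: 1263 − 30 = 1233 left.
May 2127 has 31 days: 1233 − 31 = 1202 left.
April 2127 has 30 days: 1202 − 30 = 1172 left.
March 2127 has 31 days: 1172 − 31 = 1141 left.
February 2127 has 28 days (2127 is not a leap year): 1141 − 28 = 1113 left.
January 2127 has 31 days: 1113 − 31 = 1082 left.
December 2126 has 31 days: 1082 − 31 = 1051 left.
November 2126 has 30 days: 1051 − 30 = 1021 left.
October 2126 has 31 days: 1021 − 31 = 990 left.
September 2126 has 30 days: 990 − 30 = 960 left.
August 2126 has 31 days: 960 − 31 = 929 left.
July 2126 has 31 days: 929 − 31 = 898 left.
June 2126 has 30 days: 898 − 30 = 868 left.
May 2126 has 31 days: 868 − 31 = 837 left.
April 2126 has 30 days: 837 − 30 = 807 left.
March 2126 has 31 days: 807 − 31 = 776 left.
February 2126 has 28 days (2126 is not a leap year): 776 − 28 = 748 left.
January 2126 has 31 days: 748 − 31 = 717 left.
December 2125 has 31 days: 717 − 31 = 686 left.
November 2125 has 30 days: 686 − 30 = 656 left.
October 2125 has 31 days: 656 − 31 = 625 left.
September 2125 has 30 days: 625 − 30 = 595 left.
August 2125 has 31 days: 595 − 31 = 564 left.
July 2125 has 31 days: 564 − 31 = 533 left.
June 2125 has 30 days: 533 − 30 = 503 left.
May 2125 has 31 days: 503 − 31 = 472 left.
April 2125 has 30 days: 472 − 30 = 442 left.
March 2125 has 31 days: 442 − 31 = 411 left.
February 2125 has 28 days (2125 is not a leap year): 411 − 28 = 383 left.
January 2125 has 31 days: 383 − 31 = 352 left.
December 2124 has 31 days: 352 − 31 = 321 left.
November 2124 has 30 days: 321 − 30 = 291 left.
October 2124 has 31 days: 291 − 31 = 260 left.
September 2124 has 30 days: 260 − 30 = 230 left.
August 2124 has 31 days: 230 − 31 = 199 left.
July 2124 has 31 days: 199 − 31 = 168 left.
June 2124 has 30 days: 168 − 30 = 138 left.
May 2124 has 31 days: 138 − 31 = 107 left.
April 2124 has 30 days: 107 − 30 = 77 left.
March 2124 has 31 days: 77 − 31 = 46 left.
February 2124 has 29 days (2124 is a leap year): 46 − 29 = 17 left.
January 2124 has 31 days; 31 − 17 = 14 → January 14, 2124.

January 14, 2124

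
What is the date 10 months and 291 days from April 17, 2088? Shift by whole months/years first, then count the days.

Counting forward 10 months and 291 days from April 17, 2088: first the month/year part, then the days.
month 4 + 10 = 14, which is month 2 of year 2089 → February 2089.
Day 17 is valid in February, giving February 17, 2089.
Now add 291 days from February 17, 2089.
February has 28 days, so 28 − 17 = 11 days remain after February 17, 2089; 291 − 11 = 280 left.
March 2089 has 31 days: 280 − 31 = 249 left.
April 2089 has 30 days: 249 − 30 = 219 left.
May 2089 has 31 days: 219 − 31 = 188 left.
June 2089 has 30 days: 188 − 30 = 158 left.
July 2089 has 31 days: 158 − 31 = 127 left.
August 2089 has 31 days: 127 − 31 = 96 left.
September 2089 has 30 days: 96 − 30 = 66 left.
October 2089 has 31 days: 66 − 31 = 35 left.
November 2089 has 30 days: 35 − 30 = 5 left.
5 days into December 2089 → December 5, 2089.

December 5, 2089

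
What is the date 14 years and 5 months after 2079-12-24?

Adding 14 years and 5 months from December 24, 2079.
+14 years → 2093; month 12 + 5 = 17, which is month 5 of year 2094 → May 2094.
Day 24 is valid in May, giving May 24, 2094.

May 24, 2094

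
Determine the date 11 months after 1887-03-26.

Adding 11 months from March 26, 1887.
month 3 + 11 = 14, which is month 2 of year 1888 → February 1888.
Day 26 is valid in February, giving February 26, 1888.

February 26, 1888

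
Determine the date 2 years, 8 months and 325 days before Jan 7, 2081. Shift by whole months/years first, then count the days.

Counting back 2 years, 8 months and 325 days from January 7, 2081: first the month/year part, then the days.
-2 years → 2079; month 1 − 8 = -7, which is month 5 of year 2078 → May 2078.
Day 7 is valid in May, giving May 7, 2078.
Now subtract 325 days from May 7, 2078.
Going back 7 days from May 7, 2078 reaches the end of the previous month; 325 − 7 = 318 left.
April 2078 has 30 days: 318 − 30 = 288 left.
March 2078 has 31 days: 288 − 31 = 257 left.
February 2078 has 28 days (2078 is not a leap year): 257 − 28 = 229 left.
January 2078 has 31 days: 229 − 31 = 198 left.
December 2077 has 31 days: 198 − 31 = 167 left.
November 2077 has 30 days: 167 − 30 = 137 left.
October 2077 has 31 days: 137 − 31 = 106 left.
September 2077 has 30 days: 106 − 30 = 76 left.
August 2077 has 31 days: 76 − 31 = 45 left.
July 2077 has 31 days: 45 − 31 = 14 left.
June 2077 has 30 days; 30 − 14 = 16 → June 16, 2077.

June 16, 2077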